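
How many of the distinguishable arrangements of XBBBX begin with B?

6

With the first slot taken by B, it remains to arrange the other 4 letters (XBBX).
Those 4 letters have B appearing twice and X appearing twice, giving (4)!/(2!·2!) = 6.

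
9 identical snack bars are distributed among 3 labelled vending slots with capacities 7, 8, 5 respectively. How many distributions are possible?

41

By stars and bars, unrestricted non-negative solutions to x_1+…+x_3 = 9 number C(9+2,2) = 55.
Subtract solutions that violate a single cap (substitute x_i' = x_i − (cap_i+1)): x_1 ≥ 8 gives C(3,2) = 3; x_2 ≥ 9 gives C(2,2) = 1; x_3 ≥ 6 gives C(5,2) = 10. Together 14.
No two caps can be exceeded simultaneously, so the pair terms are all 0.
By inclusion–exclusion the count is 55 − 14 + 0 = 41.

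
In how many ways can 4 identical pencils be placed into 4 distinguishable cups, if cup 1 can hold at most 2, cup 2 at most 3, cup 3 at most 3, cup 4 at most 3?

28

Ignoring the caps, the number of non-negative solutions to x_1+…+x_4 = 4 is C(7,3) = 35.
Subtract solutions that violate a single cap (substitute x_i' = x_i − (cap_i+1)): x_1 ≥ 3 gives C(4,3) = 4; x_2 ≥ 4 gives C(3,3) = 1; x_3 ≥ 4 gives C(3,3) = 1; x_4 ≥ 4 gives C(3,3) = 1. Together 7.
No two caps can be exceeded simultaneously, so the pair terms are all 0.
By inclusion–exclusion the count is 35 − 7 + 0 = 28.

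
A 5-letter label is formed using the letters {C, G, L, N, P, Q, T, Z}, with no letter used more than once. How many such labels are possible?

This is a permutation of 5 out of 8: P(8,5) = 8!/3!.
That product is 8 × 7 × 6 × 5 × 4 = 6720.

6720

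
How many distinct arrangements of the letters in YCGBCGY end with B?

90

Fix B in the last position and arrange the remaining 6 letters.
Those 6 letters have C appearing twice, G appearing twice, and Y appearing twice, giving (6)!/(2!·2!·2!) = 90.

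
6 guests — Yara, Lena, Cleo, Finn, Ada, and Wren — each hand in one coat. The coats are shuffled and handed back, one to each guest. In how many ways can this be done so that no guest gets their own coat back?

265

Let Aᵢ be the assignments in which guest i gets their own coat. We want the size of the complement of A₁∪…∪A_6.
By inclusion–exclusion this is Σ_{j=0}^{6} (−1)^j C(6,j)·(6−j)!.
Computing: 720 − 720 + 360 − 120 + 30 − 6 + 1 = 265.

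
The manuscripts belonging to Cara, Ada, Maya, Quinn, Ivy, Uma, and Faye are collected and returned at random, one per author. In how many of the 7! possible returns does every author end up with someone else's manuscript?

1854

This is the derangement count D_7: permutations of 7 items with no fixed point.
By inclusion–exclusion this is Σ_{j=0}^{7} (−1)^j C(7,j)·(7−j)!.
Computing: 5040 − 5040 + 2520 − 840 + 210 − 42 + 7 − 1 = 1854.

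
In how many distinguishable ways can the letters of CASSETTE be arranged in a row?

5040

CASSETTE has 8 letters with E appearing twice, S appearing twice, and T appearing twice.
So there are 8! / (2!·2!·2!) = 5040 distinguishable arrangements.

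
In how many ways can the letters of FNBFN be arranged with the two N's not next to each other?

There are 5!/(2!·2!) = 30 arrangements of FNBFN in total.
Arrangements with the N's together: treat NN as one letter, giving (4)!/(2!) = 12.
Hence 30 − 12 = 18.

18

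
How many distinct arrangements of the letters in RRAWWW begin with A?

10

With the first slot taken by A, it remains to arrange the other 5 letters (RRWWW).
Those 5 letters have R appearing twice and W appearing 3 times, giving (5)!/(3!·2!) = 10.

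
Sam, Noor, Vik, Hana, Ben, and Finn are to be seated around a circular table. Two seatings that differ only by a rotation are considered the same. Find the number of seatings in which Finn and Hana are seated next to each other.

48

Glue Finn and Hana into a block (2 internal orders). Seating 5 units around a circle gives (4)! arrangements.
So 2 × (4)! = 2 × 24 = 48.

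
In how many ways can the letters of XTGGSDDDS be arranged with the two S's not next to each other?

11760

There are 9!/(3!·2!·2!) = 15120 arrangements of XTGGSDDDS in total.
If the two S's are adjacent, glue them into one block, leaving 8 items to arrange: (8)!/(3!·2!) = 3360 ways.
Hence 15120 − 3360 = 11760.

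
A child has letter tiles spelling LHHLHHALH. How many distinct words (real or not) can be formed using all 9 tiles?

LHHLHHALH has 9 letters with H appearing 5 times and L appearing 3 times.
So there are 9! / (5!·3!) = 504 distinguishable arrangements.

504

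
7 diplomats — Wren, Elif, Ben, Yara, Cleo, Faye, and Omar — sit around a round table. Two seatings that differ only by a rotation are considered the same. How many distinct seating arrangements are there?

Fix one person's seat to break rotational symmetry; the remaining 6 people can be arranged in (6)! = 720 ways.

720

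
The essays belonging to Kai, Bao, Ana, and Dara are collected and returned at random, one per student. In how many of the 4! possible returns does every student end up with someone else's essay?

Let Aᵢ be the assignments in which student i gets their own essay. We want the size of the complement of A₁∪…∪A_4.
By inclusion–exclusion this is Σ_{j=0}^{4} (−1)^j C(4,j)·(4−j)!.
Computing: 24 − 24 + 12 − 4 + 1 = 9.

9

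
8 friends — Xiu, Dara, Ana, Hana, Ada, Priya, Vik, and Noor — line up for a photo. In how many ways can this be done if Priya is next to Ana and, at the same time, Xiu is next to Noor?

Treat {Priya,Ana} as one block (2 orders) and {Xiu,Noor} as another (2 orders).
That leaves 6 units to arrange: 2 × 2 × 6! = 4 × 720 = 2880.

2880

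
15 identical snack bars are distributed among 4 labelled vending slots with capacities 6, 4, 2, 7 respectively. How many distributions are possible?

By stars and bars, unrestricted non-negative solutions to x_1+…+x_4 = 15 number C(15+3,3) = 816.
Subtract solutions that violate a single cap (substitute x_i' = x_i − (cap_i+1)): x_1 ≥ 7 gives C(11,3) = 165; x_2 ≥ 5 gives C(13,3) = 286; x_3 ≥ 3 gives C(15,3) = 455; x_4 ≥ 8 gives C(10,3) = 120. Together 1026.
Add back pairs where two caps are both exceeded: 20 + 56 + 1 + 120 + 10 + 35 = 242.
Subtract triples: 1 + 0 + 0 + 0 = 1.
By inclusion–exclusion the count is 816 − 1026 + 242 − 1 = 31.

31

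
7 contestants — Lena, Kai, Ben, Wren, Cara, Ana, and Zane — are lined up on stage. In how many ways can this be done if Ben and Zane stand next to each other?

1440

Treat {Ben, Zane} as a single unit. There are 6 units to order, and the pair itself can be ordered 2 ways.
So the count is 2·(6)! = 1440.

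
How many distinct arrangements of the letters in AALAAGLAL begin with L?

168

With the first slot taken by L, it remains to arrange the other 8 letters (AAAAGLAL).
Those 8 letters have A appearing 5 times and L appearing twice, giving (8)!/(5!·2!) = 168.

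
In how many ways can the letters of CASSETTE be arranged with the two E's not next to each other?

3780

There are 8!/(2!·2!·2!) = 5040 arrangements of CASSETTE in total.
If the two E's are adjacent, glue them into one block, leaving 7 items to arrange: (7)!/(2!·2!) = 1260 ways.
Hence 5040 − 1260 = 3780.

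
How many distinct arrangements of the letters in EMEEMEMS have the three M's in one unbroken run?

30

Treat the 3 copies of M as a single block. The multiset to arrange is then {MMM, E, E, E, E, S}, 6 items in all.
That gives (6)!/(4!) = 30 arrangements.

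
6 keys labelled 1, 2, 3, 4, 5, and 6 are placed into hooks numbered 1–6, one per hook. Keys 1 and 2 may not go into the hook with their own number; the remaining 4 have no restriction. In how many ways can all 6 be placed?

504

Let Aᵢ (for i ∈ {1, 2}) be the placements that put key i in its forbidden hook. Any j of these fix j positions, leaving (6−j)! ways to fill the rest, and there are C(2,j) ways to pick which j.
By inclusion–exclusion, the number of valid placements is Σ_{j=0}^{2} (−1)^j C(2,j)·(6−j)!.
Computing: 720 − 240 + 24 = 504.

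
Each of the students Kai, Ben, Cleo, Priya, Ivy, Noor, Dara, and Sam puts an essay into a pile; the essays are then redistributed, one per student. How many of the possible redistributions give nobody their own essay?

Count assignments avoiding every fixed point. For any j of the 8 students fixed to their own essay, the other 8−j can be arranged in (8−j)! ways.
By inclusion–exclusion this is Σ_{j=0}^{8} (−1)^j C(8,j)·(8−j)!.
Computing: 40320 − 40320 + 20160 − 6720 + 1680 − 336 + 56 − 8 + 1 = 14833.

14833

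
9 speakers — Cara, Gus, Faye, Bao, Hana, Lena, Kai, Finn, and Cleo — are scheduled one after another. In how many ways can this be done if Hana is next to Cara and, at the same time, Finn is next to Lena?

20160

Treat {Hana,Cara} as one block (2 orders) and {Finn,Lena} as another (2 orders).
That leaves 7 units to arrange: 2 × 2 × 7! = 4 × 5040 = 20160.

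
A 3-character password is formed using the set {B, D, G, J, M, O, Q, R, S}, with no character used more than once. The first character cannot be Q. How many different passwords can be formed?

448

The first character has 9−1 = 8 choices (anything except Q).
The remaining 2 characters are filled from the other 8 symbols without repetition: 8 × 7 = 56.
Total: 8 × 56 = 448.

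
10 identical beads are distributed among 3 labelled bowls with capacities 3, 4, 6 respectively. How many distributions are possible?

10

Ignoring the caps, the number of non-negative solutions to x_1+…+x_3 = 10 is C(12,2) = 66.
Subtract solutions that violate a single cap (substitute x_i' = x_i − (cap_i+1)): x_1 ≥ 4 gives C(8,2) = 28; x_2 ≥ 5 gives C(7,2) = 21; x_3 ≥ 7 gives C(5,2) = 10. Together 59.
Add back pairs where two caps are both exceeded: 3 + 0 + 0 = 3.
By inclusion–exclusion the count is 66 − 59 + 3 = 10.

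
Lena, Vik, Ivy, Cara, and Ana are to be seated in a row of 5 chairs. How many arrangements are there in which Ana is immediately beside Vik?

Place the 3 others and the Ana-Vik pair as 4 objects in a line; the pair has 2 internal arrangements.
So the count is 2·(4)! = 48.

48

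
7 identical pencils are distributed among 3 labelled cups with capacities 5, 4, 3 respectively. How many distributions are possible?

Ignoring the caps, the number of non-negative solutions to x_1+…+x_3 = 7 is C(9,2) = 36.
Subtract solutions that violate a single cap (substitute x_i' = x_i − (cap_i+1)): x_1 ≥ 6 gives C(3,2) = 3; x_2 ≥ 5 gives C(4,2) = 6; x_3 ≥ 4 gives C(5,2) = 10. Together 19.
No two caps can be exceeded simultaneously, so the pair terms are all 0.
By inclusion–exclusion the count is 36 − 19 + 0 = 17.

17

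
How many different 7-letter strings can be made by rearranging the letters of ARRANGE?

1260

The 7 letters of ARRANGE have repeats: A appearing twice and R appearing twice.
Dividing 7! = 5040 by 2!·2! = 4 for the repeated letters gives 1260.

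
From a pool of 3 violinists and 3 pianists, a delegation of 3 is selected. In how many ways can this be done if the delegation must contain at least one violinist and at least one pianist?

18

Unrestricted: C(6,3) = 20 ways to pick any 3 of the 6.
Selections missing a whole group: no violinists → C(3,3) = 1; no pianists → C(3,3) = 1.
Both groups omitted at once is impossible, so 20 − 2 = 18.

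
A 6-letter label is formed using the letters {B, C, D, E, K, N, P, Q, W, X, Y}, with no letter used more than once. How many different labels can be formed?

332640

With no repetition, fill the 6 letters in order: 11 choices, then 10, down to 6.
That product is 11 × 10 × 9 × 8 × 7 × 6 = 332640.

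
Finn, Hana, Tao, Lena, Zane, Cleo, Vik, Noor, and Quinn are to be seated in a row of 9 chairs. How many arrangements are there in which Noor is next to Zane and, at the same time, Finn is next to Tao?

Treat {Noor,Zane} as one block (2 orders) and {Finn,Tao} as another (2 orders).
That leaves 7 units to arrange: 2 × 2 × 7! = 4 × 5040 = 20160.

20160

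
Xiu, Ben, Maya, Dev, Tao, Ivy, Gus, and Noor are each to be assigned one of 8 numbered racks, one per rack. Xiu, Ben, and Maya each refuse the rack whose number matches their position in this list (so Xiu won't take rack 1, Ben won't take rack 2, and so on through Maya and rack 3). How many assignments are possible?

Let Aᵢ (for i ∈ {1, 2, 3}) be the placements that put person i in their forbidden rack. Any j of these fix j positions, leaving (8−j)! ways to fill the rest, and there are C(3,j) ways to pick which j.
By inclusion–exclusion, the number of valid placements is Σ_{j=0}^{3} (−1)^j C(3,j)·(8−j)!.
Computing: 40320 − 15120 + 2160 − 120 = 27240.

27240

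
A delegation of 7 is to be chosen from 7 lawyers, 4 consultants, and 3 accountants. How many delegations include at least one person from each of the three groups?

2982

Unrestricted: C(14,7) = 3432 ways to pick any 7 of the 14.
Subtract selections that omit an entire group: no lawyers → C(7,7) = 1; no consultants → C(10,7) = 120; no accountants → C(11,7) = 330.
Add back selections omitting two groups (i.e. drawn from a single group): C(7,7) + C(4,7) + C(3,7) = 1.
By inclusion–exclusion: 3432 − 451 + 1 = 2982.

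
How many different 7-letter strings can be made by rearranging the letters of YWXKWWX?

420

The 7 letters of YWXKWWX have repeats: W appearing 3 times and X appearing twice.
Dividing 7! = 5040 by 3!·2! = 12 for the repeated letters gives 420.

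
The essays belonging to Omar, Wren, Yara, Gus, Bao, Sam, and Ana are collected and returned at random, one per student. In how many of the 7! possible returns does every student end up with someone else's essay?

Let Aᵢ be the assignments in which student i gets their own essay. We want the size of the complement of A₁∪…∪A_7.
By inclusion–exclusion this is Σ_{j=0}^{7} (−1)^j C(7,j)·(7−j)!.
Computing: 5040 − 5040 + 2520 − 840 + 210 − 42 + 7 − 1 = 1854.

1854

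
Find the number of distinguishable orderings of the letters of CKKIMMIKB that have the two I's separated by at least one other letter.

11760

There are 9!/(3!·2!·2!) = 15120 arrangements of CKKIMMIKB in total.
If the two I's are adjacent, glue them into one block, leaving 8 items to arrange: (8)!/(3!·2!) = 3360 ways.
Subtracting, 15120 − 3360 = 11760 arrangements keep the I's apart.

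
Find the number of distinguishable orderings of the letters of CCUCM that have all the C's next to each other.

6

Treat the 3 copies of C as a single block. The multiset to arrange is then {CCC, M, U}, 3 items in all.
All 3 items are distinct, so there are (3)! = 6 arrangements.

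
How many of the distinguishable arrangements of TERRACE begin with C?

With the first slot taken by C, it remains to arrange the other 6 letters (TERRAE).
Those 6 letters have E appearing twice and R appearing twice, giving (6)!/(2!·2!) = 180.

180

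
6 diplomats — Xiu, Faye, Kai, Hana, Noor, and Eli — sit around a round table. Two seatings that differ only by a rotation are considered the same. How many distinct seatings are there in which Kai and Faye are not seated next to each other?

All circular seatings of 6 people number (5)! = 120.
Seatings with Kai beside Faye: treat them as a block with 2 internal orders, giving 2 × (4)! = 48.
Subtracting, 120 − 48 = 72.

72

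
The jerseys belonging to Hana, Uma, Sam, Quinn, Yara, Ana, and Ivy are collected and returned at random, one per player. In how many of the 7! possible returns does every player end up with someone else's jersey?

This is the derangement count D_7: permutations of 7 items with no fixed point.
By inclusion–exclusion this is Σ_{j=0}^{7} (−1)^j C(7,j)·(7−j)!.
Computing: 5040 − 5040 + 2520 − 840 + 210 − 42 + 7 − 1 = 1854.

1854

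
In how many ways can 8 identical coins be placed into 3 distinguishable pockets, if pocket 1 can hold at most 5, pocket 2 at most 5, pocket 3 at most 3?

Ignoring the caps, the number of non-negative solutions to x_1+…+x_3 = 8 is C(10,2) = 45.
Subtract solutions that violate a single cap (substitute x_i' = x_i − (cap_i+1)): x_1 ≥ 6 gives C(4,2) = 6; x_2 ≥ 6 gives C(4,2) = 6; x_3 ≥ 4 gives C(6,2) = 15. Together 27.
No two caps can be exceeded simultaneously, so the pair terms are all 0.
By inclusion–exclusion the count is 45 − 27 + 0 = 18.

18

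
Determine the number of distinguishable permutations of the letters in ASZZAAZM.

1120

Letter multiplicities in ASZZAAZM: A×3, M×1, S×1, Z×3.
The number of distinct arrangements is 8!/(3!·3!) = 40320/36 = 1120.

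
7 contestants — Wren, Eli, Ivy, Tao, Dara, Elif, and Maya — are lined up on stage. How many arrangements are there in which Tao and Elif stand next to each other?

1440

Treat {Tao, Elif} as a single unit. There are 6 units to order, and the pair itself can be ordered 2 ways.
So the count is 2·(6)! = 1440.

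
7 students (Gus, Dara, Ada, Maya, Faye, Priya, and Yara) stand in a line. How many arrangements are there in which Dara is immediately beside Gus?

Glue Dara and Gus into one block (2 internal orders), leaving 6 units to arrange in a row.
So the count is 2·(6)! = 1440.

1440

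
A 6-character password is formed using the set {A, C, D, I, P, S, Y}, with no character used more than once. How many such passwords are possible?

5040

With no repetition, fill the 6 characters in order: 7 choices, then 6, down to 2.
7 × 6 × 5 × 4 × 3 × 2 = 5040.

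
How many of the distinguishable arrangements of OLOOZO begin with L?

With the first slot taken by L, it remains to arrange the other 5 letters (OOOZO).
Those 5 letters have O appearing 4 times, giving (5)!/(4!) = 5.

5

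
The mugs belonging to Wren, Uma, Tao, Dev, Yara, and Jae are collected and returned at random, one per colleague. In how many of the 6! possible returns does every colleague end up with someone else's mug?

Count assignments avoiding every fixed point. For any j of the 6 colleagues fixed to their own mug, the other 6−j can be arranged in (6−j)! ways.
By inclusion–exclusion this is Σ_{j=0}^{6} (−1)^j C(6,j)·(6−j)!.
Computing: 720 − 720 + 360 − 120 + 30 − 6 + 1 = 265.

265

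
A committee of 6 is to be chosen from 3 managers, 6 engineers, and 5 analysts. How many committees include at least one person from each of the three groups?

2430

Total 6-person selections from all 14: C(14,6) = 3003.
Selections missing a whole group: no managers → C(11,6) = 462; no engineers → C(8,6) = 28; no analysts → C(9,6) = 84.
Add back selections omitting two groups (i.e. drawn from a single group): C(3,6) + C(6,6) + C(5,6) = 1.
By inclusion–exclusion: 3003 − 574 + 1 = 2430.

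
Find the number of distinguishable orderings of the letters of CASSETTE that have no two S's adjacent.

There are 8!/(2!·2!·2!) = 5040 arrangements of CASSETTE in total.
Arrangements with the S's together: treat SS as one letter, giving (7)!/(2!·2!) = 1260.
Hence 5040 − 1260 = 3780.

3780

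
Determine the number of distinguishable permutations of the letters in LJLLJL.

LJLLJL has 6 letters with J appearing twice and L appearing 4 times.
The number of distinct arrangements is 6!/(4!·2!) = 720/48 = 15.

15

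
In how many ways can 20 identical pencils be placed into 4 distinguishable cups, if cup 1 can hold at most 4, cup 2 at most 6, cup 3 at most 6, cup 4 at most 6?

Ignoring the caps, the number of non-negative solutions to x_1+…+x_4 = 20 is C(23,3) = 1771.
Subtract solutions that violate a single cap (substitute x_i' = x_i − (cap_i+1)): x_1 ≥ 5 gives C(18,3) = 816; x_2 ≥ 7 gives C(16,3) = 560; x_3 ≥ 7 gives C(16,3) = 560; x_4 ≥ 7 gives C(16,3) = 560. Together 2496.
Add back pairs where two caps are both exceeded: 165 + 165 + 165 + 84 + 84 + 84 = 747.
Subtract triples: 4 + 4 + 4 + 0 = 12.
By inclusion–exclusion the count is 1771 − 2496 + 747 − 12 = 10.

10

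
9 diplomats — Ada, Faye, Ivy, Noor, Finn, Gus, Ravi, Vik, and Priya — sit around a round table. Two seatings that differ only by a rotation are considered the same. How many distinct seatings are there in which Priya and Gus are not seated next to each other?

Without the restriction there are (8)! = 40320 seatings.
Those with Priya next to Gus: fuse the pair into one unit and seat 8 units around a circle — 2·(7)! = 10080.
Subtracting, 40320 − 10080 = 30240.

30240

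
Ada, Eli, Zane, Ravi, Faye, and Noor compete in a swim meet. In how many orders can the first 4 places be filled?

360

This is an ordered selection of 4 from 6: P(6,4).
That gives 6 × 5 × 4 × 3 = 360.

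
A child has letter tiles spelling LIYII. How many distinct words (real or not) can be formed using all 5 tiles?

The 5 letters of LIYII have repeats: I appearing 3 times.
So there are 5! / (3!) = 20 distinguishable arrangements.

20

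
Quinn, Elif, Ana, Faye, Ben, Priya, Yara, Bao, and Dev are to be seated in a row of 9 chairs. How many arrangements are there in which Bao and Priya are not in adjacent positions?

There are 9! = 362880 arrangements in all. If Bao and Priya are adjacent, merging them into one block gives 2·(8)! = 80640 arrangements.
So 362880 − 80640 = 282240 arrangements keep them apart.

282240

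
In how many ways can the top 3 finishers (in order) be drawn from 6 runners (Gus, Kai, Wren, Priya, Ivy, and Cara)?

There are 6 choices for 1st place, 5 for 2nd, and 4 for 3rd.
That gives 6 × 5 × 4 = 120.

120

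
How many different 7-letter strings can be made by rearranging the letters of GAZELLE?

1260

Letter multiplicities in GAZELLE: A×1, E×2, G×1, L×2, Z×1.
So there are 7! / (2!·2!) = 1260 distinguishable arrangements.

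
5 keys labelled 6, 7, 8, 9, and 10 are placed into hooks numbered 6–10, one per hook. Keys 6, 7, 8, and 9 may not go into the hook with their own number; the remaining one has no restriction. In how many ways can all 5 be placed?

Let Aᵢ (for 6 ≤ i ≤ 9) be the placements that put key i in its forbidden hook. Any j of these fix j positions, leaving (5−j)! ways to fill the rest, and there are C(4,j) ways to pick which j.
By inclusion–exclusion, the number of valid placements is Σ_{j=0}^{4} (−1)^j C(4,j)·(5−j)!.
Computing: 120 − 96 + 36 − 8 + 1 = 53.

53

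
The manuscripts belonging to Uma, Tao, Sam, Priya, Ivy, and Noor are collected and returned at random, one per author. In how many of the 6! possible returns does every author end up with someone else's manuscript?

Let Aᵢ be the assignments in which author i gets their own manuscript. We want the size of the complement of A₁∪…∪A_6.
By inclusion–exclusion this is Σ_{j=0}^{6} (−1)^j C(6,j)·(6−j)!.
Computing: 720 − 720 + 360 − 120 + 30 − 6 + 1 = 265.

265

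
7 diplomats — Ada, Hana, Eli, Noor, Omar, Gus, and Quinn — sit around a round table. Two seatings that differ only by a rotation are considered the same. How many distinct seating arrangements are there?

720

Around a circle, 7 distinct people have 7!/7 = (6)! = 720 rotationally distinct seatings.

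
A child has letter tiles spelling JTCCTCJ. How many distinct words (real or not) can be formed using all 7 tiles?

Letter multiplicities in JTCCTCJ: C×3, J×2, T×2.
So there are 7! / (3!·2!·2!) = 210 distinguishable arrangements.

210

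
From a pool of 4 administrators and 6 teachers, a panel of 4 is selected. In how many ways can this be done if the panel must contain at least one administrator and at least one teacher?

194

Unrestricted: C(10,4) = 210 ways to pick any 4 of the 10.
Selections missing a whole group: no administrators → C(6,4) = 15; no teachers → C(4,4) = 1.
Both groups omitted at once is impossible, so 210 − 16 = 194.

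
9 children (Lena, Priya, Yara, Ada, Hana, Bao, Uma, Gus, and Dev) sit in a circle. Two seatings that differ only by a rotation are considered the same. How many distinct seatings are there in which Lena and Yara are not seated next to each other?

Without the restriction there are (8)! = 40320 seatings.
Those with Lena next to Yara: fuse the pair into one unit and seat 8 units around a circle — 2·(7)! = 10080.
Subtracting, 40320 − 10080 = 30240.

30240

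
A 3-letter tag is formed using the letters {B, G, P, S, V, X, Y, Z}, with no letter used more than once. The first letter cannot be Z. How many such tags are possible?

The first letter has 8−1 = 7 choices (anything except Z).
The remaining 2 letters are filled from the other 7 symbols without repetition: 7 × 6 = 42.
Total: 7 × 42 = 294.

294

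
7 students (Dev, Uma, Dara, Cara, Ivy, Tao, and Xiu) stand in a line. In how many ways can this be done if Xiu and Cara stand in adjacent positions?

1440

Treat {Xiu, Cara} as a single unit. There are 6 units to order, and the pair itself can be ordered 2 ways.
So the count is 2·(6)! = 1440.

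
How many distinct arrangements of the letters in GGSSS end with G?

With the last slot taken by G, it remains to arrange the other 4 letters (GSSS).
Those 4 letters have S appearing 3 times, giving (4)!/(3!) = 4.

4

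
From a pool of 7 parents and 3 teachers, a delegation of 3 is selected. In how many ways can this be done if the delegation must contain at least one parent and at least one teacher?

With no constraint there are C(10,3) = 120 possible selections.
Selections missing a whole group: no parents → C(3,3) = 1; no teachers → C(7,3) = 35.
Both groups omitted at once is impossible, so 120 − 36 = 84.

84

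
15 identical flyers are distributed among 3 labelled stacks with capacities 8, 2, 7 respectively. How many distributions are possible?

6

Without the upper bounds there are C(17,2) = 136 ways to split 15 among 3 stacks.
Subtract solutions that violate a single cap (substitute x_i' = x_i − (cap_i+1)): x_1 ≥ 9 gives C(8,2) = 28; x_2 ≥ 3 gives C(14,2) = 91; x_3 ≥ 8 gives C(9,2) = 36. Together 155.
Add back pairs where two caps are both exceeded: 10 + 0 + 15 = 25.
By inclusion–exclusion the count is 136 − 155 + 25 = 6.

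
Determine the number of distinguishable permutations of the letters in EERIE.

EERIE has 5 letters with E appearing 3 times.
Dividing 5! = 120 by 3! = 6 for the repeated letters gives 20.

20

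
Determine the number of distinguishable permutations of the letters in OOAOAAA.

Letter multiplicities in OOAOAAA: A×4, O×3.
The number of distinct arrangements is 7!/(4!·3!) = 5040/144 = 35.

35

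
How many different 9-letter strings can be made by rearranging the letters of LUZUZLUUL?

The 9 letters of LUZUZLUUL have repeats: L appearing 3 times, U appearing 4 times, and Z appearing twice.
The number of distinct arrangements is 9!/(4!·3!·2!) = 362880/288 = 1260.

1260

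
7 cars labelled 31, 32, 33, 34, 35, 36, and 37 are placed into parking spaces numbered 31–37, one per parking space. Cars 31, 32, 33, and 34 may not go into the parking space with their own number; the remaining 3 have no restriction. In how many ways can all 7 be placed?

2790

Let Aᵢ (for 31 ≤ i ≤ 34) be the placements that put car i in its forbidden parking space. Any j of these fix j positions, leaving (7−j)! ways to fill the rest, and there are C(4,j) ways to pick which j.
By inclusion–exclusion, the number of valid placements is Σ_{j=0}^{4} (−1)^j C(4,j)·(7−j)!.
Computing: 5040 − 2880 + 720 − 96 + 6 = 2790.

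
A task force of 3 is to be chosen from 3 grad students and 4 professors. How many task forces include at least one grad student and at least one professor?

Total 3-person selections from all 7: C(7,3) = 35.
Selections missing a whole group: no grad students → C(4,3) = 4; no professors → C(3,3) = 1.
Both groups omitted at once is impossible, so 35 − 5 = 30.

30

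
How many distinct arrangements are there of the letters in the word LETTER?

Letter multiplicities in LETTER: E×2, L×1, R×1, T×2.
The number of distinct arrangements is 6!/(2!·2!) = 720/4 = 180.

180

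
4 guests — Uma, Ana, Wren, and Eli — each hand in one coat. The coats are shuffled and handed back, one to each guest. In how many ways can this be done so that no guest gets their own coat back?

Count assignments avoiding every fixed point. For any j of the 4 guests fixed to their own coat, the other 4−j can be arranged in (4−j)! ways.
By inclusion–exclusion this is Σ_{j=0}^{4} (−1)^j C(4,j)·(4−j)!.
Computing: 24 − 24 + 12 − 4 + 1 = 9.

9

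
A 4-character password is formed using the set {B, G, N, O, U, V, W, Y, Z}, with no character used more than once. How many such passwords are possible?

3024

This is a permutation of 4 out of 9: P(9,4) = 9!/5!.
9 × 8 × 7 × 6 = 3024.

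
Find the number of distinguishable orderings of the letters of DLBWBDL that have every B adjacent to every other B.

Treat the 2 copies of B as a single block. The multiset to arrange is then {BB, D, D, L, L, W}, 6 items in all.
That gives (6)!/(2!·2!) = 180 arrangements.

180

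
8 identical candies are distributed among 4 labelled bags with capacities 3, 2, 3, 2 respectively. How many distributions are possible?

10

Ignoring the caps, the number of non-negative solutions to x_1+…+x_4 = 8 is C(11,3) = 165.
Subtract solutions that violate a single cap (substitute x_i' = x_i − (cap_i+1)): x_1 ≥ 4 gives C(7,3) = 35; x_2 ≥ 3 gives C(8,3) = 56; x_3 ≥ 4 gives C(7,3) = 35; x_4 ≥ 3 gives C(8,3) = 56. Together 182.
Add back pairs where two caps are both exceeded: 4 + 1 + 4 + 4 + 10 + 4 = 27.
By inclusion–exclusion the count is 165 − 182 + 27 = 10.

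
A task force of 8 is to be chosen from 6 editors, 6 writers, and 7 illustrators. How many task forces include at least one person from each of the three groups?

72513

Unrestricted: C(19,8) = 75582 ways to pick any 8 of the 19.
Subtract selections that omit an entire group: no editors → C(13,8) = 1287; no writers → C(13,8) = 1287; no illustrators → C(12,8) = 495.
Add back selections omitting two groups (i.e. drawn from a single group): C(6,8) + C(6,8) + C(7,8) = 0.
By inclusion–exclusion: 75582 − 3069 + 0 = 72513.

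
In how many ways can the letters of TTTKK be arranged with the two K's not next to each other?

Total arrangements of TTTKK: 5!/(3!·2!) = 10.
Arrangements with the K's together: treat KK as one letter, giving (4)!/(3!) = 4.
Hence 10 − 4 = 6.

6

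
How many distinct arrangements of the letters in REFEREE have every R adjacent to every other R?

30

Treat the 2 copies of R as a single block. The multiset to arrange is then {RR, E, E, E, E, F}, 6 items in all.
That gives (6)!/(4!) = 30 arrangements.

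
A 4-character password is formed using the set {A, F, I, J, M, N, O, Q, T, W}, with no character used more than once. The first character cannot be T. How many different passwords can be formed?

The first character has 10−1 = 9 choices (anything except T).
The remaining 3 characters are filled from the other 9 symbols without repetition: 9 × 8 × 7 = 504.
Total: 9 × 504 = 4536.

4536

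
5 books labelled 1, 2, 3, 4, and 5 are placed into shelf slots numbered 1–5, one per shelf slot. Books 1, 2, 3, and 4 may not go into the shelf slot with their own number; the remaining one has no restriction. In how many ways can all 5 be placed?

Let Aᵢ (for 1 ≤ i ≤ 4) be the placements that put book i in its forbidden shelf slot. Any j of these fix j positions, leaving (5−j)! ways to fill the rest, and there are C(4,j) ways to pick which j.
By inclusion–exclusion, the number of valid placements is Σ_{j=0}^{4} (−1)^j C(4,j)·(5−j)!.
Computing: 120 − 96 + 36 − 8 + 1 = 53.

53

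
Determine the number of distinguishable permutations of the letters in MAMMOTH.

Letter multiplicities in MAMMOTH: A×1, H×1, M×3, O×1, T×1.
The number of distinct arrangements is 7!/(3!) = 5040/6 = 840.

840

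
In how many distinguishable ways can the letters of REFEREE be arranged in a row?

REFEREE has 7 letters with E appearing 4 times and R appearing twice.
So there are 7! / (4!·2!) = 105 distinguishable arrangements.

105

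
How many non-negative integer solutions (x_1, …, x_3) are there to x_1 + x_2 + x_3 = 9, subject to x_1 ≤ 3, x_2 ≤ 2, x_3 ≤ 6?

6

By stars and bars, unrestricted non-negative solutions to x_1+…+x_3 = 9 number C(9+2,2) = 55.
Subtract solutions that violate a single cap (substitute x_i' = x_i − (cap_i+1)): x_1 ≥ 4 gives C(7,2) = 21; x_2 ≥ 3 gives C(8,2) = 28; x_3 ≥ 7 gives C(4,2) = 6. Together 55.
Add back pairs where two caps are both exceeded: 6 + 0 + 0 = 6.
By inclusion–exclusion the count is 55 − 55 + 6 = 6.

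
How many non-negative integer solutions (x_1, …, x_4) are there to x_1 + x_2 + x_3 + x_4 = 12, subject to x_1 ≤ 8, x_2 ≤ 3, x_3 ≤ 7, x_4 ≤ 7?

Ignoring the caps, the number of non-negative solutions to x_1+…+x_4 = 12 is C(15,3) = 455.
Subtract solutions that violate a single cap (substitute x_i' = x_i − (cap_i+1)): x_1 ≥ 9 gives C(6,3) = 20; x_2 ≥ 4 gives C(11,3) = 165; x_3 ≥ 8 gives C(7,3) = 35; x_4 ≥ 8 gives C(7,3) = 35. Together 255.
Add back pairs where two caps are both exceeded: 0 + 0 + 0 + 1 + 1 + 0 = 2.
By inclusion–exclusion the count is 455 − 255 + 2 = 202.

202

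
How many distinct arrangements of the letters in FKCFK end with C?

Fix C in the last position and arrange the remaining 4 letters.
Those 4 letters have F appearing twice and K appearing twice, giving (4)!/(2!·2!) = 6.

6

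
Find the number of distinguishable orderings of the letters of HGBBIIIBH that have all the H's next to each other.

1120

Treat the 2 copies of H as a single block. The multiset to arrange is then {HH, B, B, B, G, I, I, I}, 8 items in all.
That gives (8)!/(3!·3!) = 1120 arrangements.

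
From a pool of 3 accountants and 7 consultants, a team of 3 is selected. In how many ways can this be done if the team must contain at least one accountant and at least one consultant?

Unrestricted: C(10,3) = 120 ways to pick any 3 of the 10.
Subtract selections that omit an entire group: no accountants → C(7,3) = 35; no consultants → C(3,3) = 1.
Both groups omitted at once is impossible, so 120 − 36 = 84.

84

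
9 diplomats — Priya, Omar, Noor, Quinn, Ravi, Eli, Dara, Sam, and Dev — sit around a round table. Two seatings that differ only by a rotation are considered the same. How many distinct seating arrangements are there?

40320

Around a circle, 9 distinct people have 9!/9 = (8)! = 40320 rotationally distinct seatings.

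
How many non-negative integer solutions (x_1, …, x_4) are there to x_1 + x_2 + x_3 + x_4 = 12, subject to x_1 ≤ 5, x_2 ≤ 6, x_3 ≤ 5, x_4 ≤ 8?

212

Ignoring the caps, the number of non-negative solutions to x_1+…+x_4 = 12 is C(15,3) = 455.
Subtract solutions that violate a single cap (substitute x_i' = x_i − (cap_i+1)): x_1 ≥ 6 gives C(9,3) = 84; x_2 ≥ 7 gives C(8,3) = 56; x_3 ≥ 6 gives C(9,3) = 84; x_4 ≥ 9 gives C(6,3) = 20. Together 244.
Add back pairs where two caps are both exceeded: 0 + 1 + 0 + 0 + 0 + 0 = 1.
By inclusion–exclusion the count is 455 − 244 + 1 = 212.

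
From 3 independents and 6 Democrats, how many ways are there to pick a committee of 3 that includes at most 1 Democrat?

Split by how many Democrats are chosen (0 through 1).
Sum: C(6,0)·C(3,3) + C(6,1)·C(3,2) = 1 + 18 = 19.

19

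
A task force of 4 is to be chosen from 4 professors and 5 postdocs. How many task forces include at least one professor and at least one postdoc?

120

Total 4-person selections from all 9: C(9,4) = 126.
Subtract selections that omit an entire group: no professors → C(5,4) = 5; no postdocs → C(4,4) = 1.
Both groups omitted at once is impossible, so 126 − 6 = 120.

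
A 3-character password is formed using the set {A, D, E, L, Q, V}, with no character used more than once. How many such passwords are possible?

120

Choose and order 3 of the 6 symbols: the first character has 6 options, the next 5, then 4.
6 × 5 × 4 = 120.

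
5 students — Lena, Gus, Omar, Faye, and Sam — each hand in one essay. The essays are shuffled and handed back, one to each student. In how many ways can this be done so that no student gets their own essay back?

Count assignments avoiding every fixed point. For any j of the 5 students fixed to their own essay, the other 5−j can be arranged in (5−j)! ways.
By inclusion–exclusion this is Σ_{j=0}^{5} (−1)^j C(5,j)·(5−j)!.
Computing: 120 − 120 + 60 − 20 + 5 − 1 = 44.

44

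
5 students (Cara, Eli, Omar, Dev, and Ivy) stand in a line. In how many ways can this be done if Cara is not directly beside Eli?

72

Of the 5! = 120 arrangements, those with Cara and Eli adjacent number 2 × 4! = 48 (treat the pair as a block with 2 internal orders).
Complementary counting: 120 − 48 = 72.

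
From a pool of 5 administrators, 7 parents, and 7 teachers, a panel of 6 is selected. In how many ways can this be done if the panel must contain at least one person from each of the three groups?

22295

Unrestricted: C(19,6) = 27132 ways to pick any 6 of the 19.
Selections missing a whole group: no administrators → C(14,6) = 3003; no parents → C(12,6) = 924; no teachers → C(12,6) = 924.
Add back selections omitting two groups (i.e. drawn from a single group): C(5,6) + C(7,6) + C(7,6) = 14.
By inclusion–exclusion: 27132 − 4851 + 14 = 22295.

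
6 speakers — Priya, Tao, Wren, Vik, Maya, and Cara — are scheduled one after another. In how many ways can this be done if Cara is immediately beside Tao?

240

Treat {Cara, Tao} as a single unit. There are 5 units to order, and the pair itself can be ordered 2 ways.
That gives 2 × 5! = 2 × 120 = 240.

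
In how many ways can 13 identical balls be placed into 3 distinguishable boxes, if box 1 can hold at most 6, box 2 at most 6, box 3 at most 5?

Without the upper bounds there are C(15,2) = 105 ways to split 13 among 3 boxes.
Subtract solutions that violate a single cap (substitute x_i' = x_i − (cap_i+1)): x_1 ≥ 7 gives C(8,2) = 28; x_2 ≥ 7 gives C(8,2) = 28; x_3 ≥ 6 gives C(9,2) = 36. Together 92.
Add back pairs where two caps are both exceeded: 0 + 1 + 1 = 2.
By inclusion–exclusion the count is 105 − 92 + 2 = 15.

15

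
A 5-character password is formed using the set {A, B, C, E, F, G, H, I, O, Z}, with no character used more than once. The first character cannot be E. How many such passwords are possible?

The first character has 10−1 = 9 choices (anything except E).
The remaining 4 characters are filled from the other 9 symbols without repetition: 9 × 8 × 7 × 6 = 3024.
Total: 9 × 3024 = 27216.

27216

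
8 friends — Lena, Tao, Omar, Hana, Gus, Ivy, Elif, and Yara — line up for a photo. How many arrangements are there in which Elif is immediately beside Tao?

Place the 6 others and the Elif-Tao pair as 7 objects in a line; the pair has 2 internal arrangements.
That gives 2 × 7! = 2 × 5040 = 10080.

10080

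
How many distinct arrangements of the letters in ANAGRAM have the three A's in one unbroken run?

Treat the 3 copies of A as a single block. The multiset to arrange is then {AAA, G, M, N, R}, 5 items in all.
All 5 items are distinct, so there are (5)! = 120 arrangements.

120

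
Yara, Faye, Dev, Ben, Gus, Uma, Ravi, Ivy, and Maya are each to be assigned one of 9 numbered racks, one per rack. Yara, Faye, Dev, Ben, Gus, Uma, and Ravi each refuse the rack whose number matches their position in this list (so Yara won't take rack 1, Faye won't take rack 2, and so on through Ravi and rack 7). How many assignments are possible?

165016

Let Aᵢ (for 1 ≤ i ≤ 7) be the placements that put person i in their forbidden rack. Any j of these fix j positions, leaving (9−j)! ways to fill the rest, and there are C(7,j) ways to pick which j.
By inclusion–exclusion, the number of valid placements is Σ_{j=0}^{7} (−1)^j C(7,j)·(9−j)!.
Computing: 362880 − 282240 + 105840 − 25200 + 4200 − 504 + 42 − 2 = 165016.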